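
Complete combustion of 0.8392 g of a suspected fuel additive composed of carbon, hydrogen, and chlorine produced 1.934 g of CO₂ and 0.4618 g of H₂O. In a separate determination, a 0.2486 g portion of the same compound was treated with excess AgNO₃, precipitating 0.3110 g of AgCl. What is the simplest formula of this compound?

mol C = 1.934 g CO₂ ÷ 44.009 g/mol = 0.043946 mol
mol H = 2 × 0.4618 g H₂O ÷ 18.015 g/mol = 0.051268 mol
From the AgCl data: mol Cl per gram of compound = (0.3110 ÷ 143.318) ÷ 0.2486 = 0.0087289 mol/g, so in the 0.8392 g combustion sample mol Cl = 0.0073253 mol
Divide by the smallest (0.0073253 mol): C 5.999, H 6.999, Cl 1.000

C6H7Cl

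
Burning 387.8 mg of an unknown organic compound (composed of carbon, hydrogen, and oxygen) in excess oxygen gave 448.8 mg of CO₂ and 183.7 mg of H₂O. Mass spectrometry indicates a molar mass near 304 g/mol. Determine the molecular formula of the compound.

mol C = 0.4488 g CO₂ ÷ 44.009 g/mol = 0.010198 mol
mol H = 2 × 0.1837 g H₂O ÷ 18.015 g/mol = 0.020394 mol
mass O = 0.3878 − (0.12249 + 0.020557) = 0.24476 g → mol O = 0.24476 ÷ 15.999 = 0.015298 mol
Divide by the smallest (0.010198 mol): C 1.000, H 2.000, O 1.500
Multiplying each by 2 gives whole numbers: C 2.00, H 4.00, O 3.00
Empirical formula: C2H4O3
Empirical-formula mass = 76.05 g/mol; 304 ÷ 76.05 ≈ 4, so the molecular formula is C8H16O12.

C8H16O12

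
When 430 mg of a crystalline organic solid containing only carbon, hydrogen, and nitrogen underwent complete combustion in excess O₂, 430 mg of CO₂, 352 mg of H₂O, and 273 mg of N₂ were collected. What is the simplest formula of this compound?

mol C = 0.430 g CO₂ ÷ 44.009 g/mol = 0.009771 mol
mol H = 2 × 0.352 g H₂O ÷ 18.015 g/mol = 0.03908 mol
mol N = 2 × 0.273 g N₂ ÷ 28.014 g/mol = 0.01949 mol
Divide by the smallest (0.009771 mol): C 1.000, H 4.000, N 1.995

CH4N2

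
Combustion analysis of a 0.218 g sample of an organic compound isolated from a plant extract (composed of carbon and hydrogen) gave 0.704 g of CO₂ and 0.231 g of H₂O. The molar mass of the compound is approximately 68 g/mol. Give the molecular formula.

mol C = 0.704 g CO₂ ÷ 44.009 g/mol = 0.01600 mol
mol H = 2 × 0.231 g H₂O ÷ 18.015 g/mol = 0.02565 mol
Divide by the smallest (0.01600 mol): C 1.000, H 1.603
Multiplying each by 5 gives whole numbers: C 5.00, H 8.02
Empirical formula: C5H8
Empirical-formula mass = 68.12 g/mol; 68 ÷ 68.12 ≈ 1, so the molecular formula is C5H8.

C5H8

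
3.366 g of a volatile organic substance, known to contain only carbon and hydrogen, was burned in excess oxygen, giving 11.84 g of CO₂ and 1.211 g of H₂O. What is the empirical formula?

C2H

mol C = 11.84 g CO₂ ÷ 44.009 g/mol = 0.26904 mol
mol H = 2 × 1.211 g H₂O ÷ 18.015 g/mol = 0.13444 mol
Divide by the smallest (0.13444 mol): C 2.001, H 1.000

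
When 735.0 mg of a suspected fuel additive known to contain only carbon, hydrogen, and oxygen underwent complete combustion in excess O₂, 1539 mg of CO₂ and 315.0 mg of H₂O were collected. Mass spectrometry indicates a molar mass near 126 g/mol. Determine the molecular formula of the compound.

C6H6O3

mol C = 1.539 g CO₂ ÷ 44.009 g/mol = 0.034970 mol
mol H = 2 × 0.3150 g H₂O ÷ 18.015 g/mol = 0.034971 mol
mass O = 0.7350 − (0.42003 + 0.035251) = 0.27972 g → mol O = 0.27972 ÷ 15.999 = 0.017484 mol
Divide by the smallest (0.017484 mol): C 2.000, H 2.000, O 1.000
Empirical formula: C2H2O
Empirical-formula mass = 42.04 g/mol; 126 ÷ 42.04 ≈ 3, so the molecular formula is C6H6O3.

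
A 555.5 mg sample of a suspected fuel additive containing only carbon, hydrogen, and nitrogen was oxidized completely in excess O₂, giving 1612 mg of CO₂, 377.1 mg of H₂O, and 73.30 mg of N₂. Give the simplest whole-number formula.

C7H8N

mol C = 1.612 g CO₂ ÷ 44.009 g/mol = 0.036629 mol
mol H = 2 × 0.3771 g H₂O ÷ 18.015 g/mol = 0.041865 mol
mol N = 2 × 0.07330 g N₂ ÷ 28.014 g/mol = 0.0052331 mol
Divide by the smallest (0.0052331 mol): C 6.999, H 8.000, N 1.000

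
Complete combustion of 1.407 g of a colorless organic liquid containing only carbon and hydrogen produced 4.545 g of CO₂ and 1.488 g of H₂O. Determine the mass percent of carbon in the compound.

mol C = 4.545 g CO₂ ÷ 44.009 g/mol = 0.10327 mol
mol H = 2 × 1.488 g H₂O ÷ 18.015 g/mol = 0.16520 mol
mass % C = 1.2404 g ÷ 1.407 g × 100%

88.16%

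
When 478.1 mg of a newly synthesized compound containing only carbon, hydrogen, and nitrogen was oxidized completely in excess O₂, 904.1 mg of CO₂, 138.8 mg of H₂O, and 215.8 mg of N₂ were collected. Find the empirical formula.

mol C = 0.9041 g CO₂ ÷ 44.009 g/mol = 0.020544 mol
mol H = 2 × 0.1388 g H₂O ÷ 18.015 g/mol = 0.015409 mol
mol N = 2 × 0.2158 g N₂ ÷ 28.014 g/mol = 0.015407 mol
Divide by the smallest (0.015407 mol): C 1.333, H 1.000, N 1.000
Multiplying each by 3 gives whole numbers: C 4.00, H 3.00, N 3.00

C4H3N3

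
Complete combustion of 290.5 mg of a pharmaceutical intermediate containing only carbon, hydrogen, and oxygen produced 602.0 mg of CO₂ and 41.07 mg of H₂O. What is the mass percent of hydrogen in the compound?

1.58%

mol C = 0.6020 g CO₂ ÷ 44.009 g/mol = 0.013679 mol
mol H = 2 × 0.04107 g H₂O ÷ 18.015 g/mol = 0.0045595 mol
mass O = 0.2905 − (0.16430 + 0.0045960) = 0.12161 g → mol O = 0.12161 ÷ 15.999 = 0.0076008 mol
mass % H = 0.0045960 g ÷ 0.2905 g × 100%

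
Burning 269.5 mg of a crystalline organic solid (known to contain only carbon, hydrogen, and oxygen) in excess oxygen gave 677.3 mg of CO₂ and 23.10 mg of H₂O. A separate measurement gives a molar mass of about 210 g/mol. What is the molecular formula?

C12H2O4

mol C = 0.6773 g CO₂ ÷ 44.009 g/mol = 0.015390 mol
mol H = 2 × 0.02310 g H₂O ÷ 18.015 g/mol = 0.0025645 mol
mass O = 0.2695 − (0.18485 + 0.0025850) = 0.082065 g → mol O = 0.082065 ÷ 15.999 = 0.0051294 mol
Divide by the smallest (0.0025645 mol): C 6.001, H 1.000, O 2.000
Empirical formula: C6HO2
Empirical-formula mass = 105.07 g/mol; 210 ÷ 105.07 ≈ 2, so the molecular formula is C12H2O4.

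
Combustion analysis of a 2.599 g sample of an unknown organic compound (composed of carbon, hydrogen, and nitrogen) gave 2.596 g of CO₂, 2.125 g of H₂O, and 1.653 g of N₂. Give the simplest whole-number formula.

mol C = 2.596 g CO₂ ÷ 44.009 g/mol = 0.058988 mol
mol H = 2 × 2.125 g H₂O ÷ 18.015 g/mol = 0.23591 mol
mol N = 2 × 1.653 g N₂ ÷ 28.014 g/mol = 0.11801 mol
Divide by the smallest (0.058988 mol): C 1.000, H 3.999, N 2.001

CH4N2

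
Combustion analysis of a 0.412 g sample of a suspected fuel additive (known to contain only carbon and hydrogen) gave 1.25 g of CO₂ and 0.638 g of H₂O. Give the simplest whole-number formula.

mol C = 1.25 g CO₂ ÷ 44.009 g/mol = 0.02840 mol
mol H = 2 × 0.638 g H₂O ÷ 18.015 g/mol = 0.07083 mol
Divide by the smallest (0.02840 mol): C 1.000, H 2.494
Multiplying each by 2 gives whole numbers: C 2.00, H 4.99

C2H5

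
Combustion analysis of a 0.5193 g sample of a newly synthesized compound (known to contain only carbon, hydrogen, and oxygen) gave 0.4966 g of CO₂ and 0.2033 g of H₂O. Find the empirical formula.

CH2O2

mol C = 0.4966 g CO₂ ÷ 44.009 g/mol = 0.011284 mol
mol H = 2 × 0.2033 g H₂O ÷ 18.015 g/mol = 0.022570 mol
mass O = 0.5193 − (0.13553 + 0.022751) = 0.36102 g → mol O = 0.36102 ÷ 15.999 = 0.022565 mol
Divide by the smallest (0.011284 mol): C 1.000, H 2.000, O 2.000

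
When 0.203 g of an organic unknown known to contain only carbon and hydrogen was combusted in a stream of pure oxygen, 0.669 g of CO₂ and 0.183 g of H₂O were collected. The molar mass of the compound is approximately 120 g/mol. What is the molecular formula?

C9H12

mol C = 0.669 g CO₂ ÷ 44.009 g/mol = 0.01520 mol
mol H = 2 × 0.183 g H₂O ÷ 18.015 g/mol = 0.02032 mol
Divide by the smallest (0.01520 mol): C 1.000, H 1.336
Multiplying each by 3 gives whole numbers: C 3.00, H 4.01
Empirical formula: C3H4
Empirical-formula mass = 40.06 g/mol; 120 ÷ 40.06 ≈ 3, so the molecular formula is C9H12.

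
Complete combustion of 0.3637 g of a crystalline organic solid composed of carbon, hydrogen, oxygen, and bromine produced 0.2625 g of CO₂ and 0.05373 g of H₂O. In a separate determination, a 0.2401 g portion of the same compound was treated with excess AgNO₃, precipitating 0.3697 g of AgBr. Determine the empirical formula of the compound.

C2H2BrO

mol C = 0.2625 g CO₂ ÷ 44.009 g/mol = 0.0059647 mol
mol H = 2 × 0.05373 g H₂O ÷ 18.015 g/mol = 0.0059650 mol
From the AgBr data: mol Br per gram of compound = (0.3697 ÷ 187.772) ÷ 0.2401 = 0.0082002 mol/g, so in the 0.3637 g combustion sample mol Br = 0.0029824 mol
mass O = 0.3637 − (0.071642 + 0.0060127 + 0.23831) = 0.047738 g → mol O = 0.047738 ÷ 15.999 = 0.0029838 mol
Divide by the smallest (0.0029824 mol): C 2.000, H 2.000, Br 1.000, O 1.000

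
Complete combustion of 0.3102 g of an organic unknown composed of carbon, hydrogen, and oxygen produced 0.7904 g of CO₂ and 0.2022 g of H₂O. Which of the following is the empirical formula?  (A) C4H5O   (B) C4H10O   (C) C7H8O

(A) C4H5O

mol C = 0.7904 g CO₂ ÷ 44.009 g/mol = 0.017960 mol
mol H = 2 × 0.2022 g H₂O ÷ 18.015 g/mol = 0.022448 mol
mass O = 0.3102 − (0.21572 + 0.022628) = 0.071855 g → mol O = 0.071855 ÷ 15.999 = 0.0044912 mol
Divide by the smallest (0.0044912 mol): C 3.999, H 4.998, O 1.000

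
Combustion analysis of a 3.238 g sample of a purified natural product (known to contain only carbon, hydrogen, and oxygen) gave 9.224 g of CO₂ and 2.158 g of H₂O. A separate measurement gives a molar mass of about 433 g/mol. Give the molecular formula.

mol C = 9.224 g CO₂ ÷ 44.009 g/mol = 0.20959 mol
mol H = 2 × 2.158 g H₂O ÷ 18.015 g/mol = 0.23958 mol
mass O = 3.238 − (2.5174 + 0.24149) = 0.47908 g → mol O = 0.47908 ÷ 15.999 = 0.029944 mol
Divide by the smallest (0.029944 mol): C 6.999, H 8.001, O 1.000
Empirical formula: C7H8O
Empirical-formula mass = 108.14 g/mol; 433 ÷ 108.14 ≈ 4, so the molecular formula is C28H32O4.

C28H32O4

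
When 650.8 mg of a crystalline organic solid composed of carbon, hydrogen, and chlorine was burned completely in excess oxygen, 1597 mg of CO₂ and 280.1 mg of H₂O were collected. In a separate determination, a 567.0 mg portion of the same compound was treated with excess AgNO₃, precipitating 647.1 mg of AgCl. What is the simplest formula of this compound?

C7H6Cl

mol C = 1.597 g CO₂ ÷ 44.009 g/mol = 0.036288 mol
mol H = 2 × 0.2801 g H₂O ÷ 18.015 g/mol = 0.031096 mol
From the AgCl data: mol Cl per gram of compound = (0.6471 ÷ 143.318) ÷ 0.5670 = 0.0079632 mol/g, so in the 0.6508 g combustion sample mol Cl = 0.0051825 mol
Divide by the smallest (0.0051825 mol): C 7.002, H 6.000, Cl 1.000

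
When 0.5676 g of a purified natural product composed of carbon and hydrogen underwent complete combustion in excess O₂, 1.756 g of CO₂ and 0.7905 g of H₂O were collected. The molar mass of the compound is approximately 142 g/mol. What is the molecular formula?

mol C = 1.756 g CO₂ ÷ 44.009 g/mol = 0.039901 mol
mol H = 2 × 0.7905 g H₂O ÷ 18.015 g/mol = 0.087760 mol
Divide by the smallest (0.039901 mol): C 1.000, H 2.199
Multiplying each by 5 gives whole numbers: C 5.00, H 11.00
Empirical formula: C5H11
Empirical-formula mass = 71.14 g/mol; 142 ÷ 71.14 ≈ 2, so the molecular formula is C10H22.

C10H22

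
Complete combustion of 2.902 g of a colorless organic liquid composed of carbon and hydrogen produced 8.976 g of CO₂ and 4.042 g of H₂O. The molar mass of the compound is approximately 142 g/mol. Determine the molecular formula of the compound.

C10H22

mol C = 8.976 g CO₂ ÷ 44.009 g/mol = 0.20396 mol
mol H = 2 × 4.042 g H₂O ÷ 18.015 g/mol = 0.44874 mol
Divide by the smallest (0.20396 mol): C 1.000, H 2.200
Multiplying each by 5 gives whole numbers: C 5.00, H 11.00
Empirical formula: C5H11
Empirical-formula mass = 71.14 g/mol; 142 ÷ 71.14 ≈ 2, so the molecular formula is C10H22.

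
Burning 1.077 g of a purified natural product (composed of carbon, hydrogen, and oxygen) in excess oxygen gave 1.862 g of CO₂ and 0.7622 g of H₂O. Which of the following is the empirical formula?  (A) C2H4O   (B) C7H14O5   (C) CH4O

(B) C7H14O5

mol C = 1.862 g CO₂ ÷ 44.009 g/mol = 0.042310 mol
mol H = 2 × 0.7622 g H₂O ÷ 18.015 g/mol = 0.084618 mol
mass O = 1.077 − (0.50818 + 0.085295) = 0.48352 g → mol O = 0.48352 ÷ 15.999 = 0.030222 mol
Divide by the smallest (0.030222 mol): C 1.400, H 2.800, O 1.000
Multiplying each by 5 gives whole numbers: C 7.00, H 14.00, O 5.00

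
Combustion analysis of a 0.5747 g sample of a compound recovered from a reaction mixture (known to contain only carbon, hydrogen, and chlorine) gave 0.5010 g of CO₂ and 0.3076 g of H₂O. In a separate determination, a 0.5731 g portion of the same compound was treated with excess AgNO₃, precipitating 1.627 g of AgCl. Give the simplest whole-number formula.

CH3Cl

mol C = 0.5010 g CO₂ ÷ 44.009 g/mol = 0.011384 mol
mol H = 2 × 0.3076 g H₂O ÷ 18.015 g/mol = 0.034149 mol
From the AgCl data: mol Cl per gram of compound = (1.627 ÷ 143.318) ÷ 0.5731 = 0.019809 mol/g, so in the 0.5747 g combustion sample mol Cl = 0.011384 mol
Divide by the smallest (0.011384 mol): C 1.000, H 3.000, Cl 1.000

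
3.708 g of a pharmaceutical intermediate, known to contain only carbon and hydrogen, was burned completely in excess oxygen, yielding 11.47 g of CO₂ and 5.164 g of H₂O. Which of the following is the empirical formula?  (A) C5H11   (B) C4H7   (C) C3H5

mol C = 11.47 g CO₂ ÷ 44.009 g/mol = 0.26063 mol
mol H = 2 × 5.164 g H₂O ÷ 18.015 g/mol = 0.57330 mol
Divide by the smallest (0.26063 mol): C 1.000, H 2.200
Multiplying each by 5 gives whole numbers: C 5.00, H 11.00

(A) C5H11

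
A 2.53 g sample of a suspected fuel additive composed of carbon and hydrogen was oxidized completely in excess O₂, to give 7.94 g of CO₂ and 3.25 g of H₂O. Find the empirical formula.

mol C = 7.94 g CO₂ ÷ 44.009 g/mol = 0.1804 mol
mol H = 2 × 3.25 g H₂O ÷ 18.015 g/mol = 0.3608 mol
Divide by the smallest (0.1804 mol): C 1.000, H 2.000

CH2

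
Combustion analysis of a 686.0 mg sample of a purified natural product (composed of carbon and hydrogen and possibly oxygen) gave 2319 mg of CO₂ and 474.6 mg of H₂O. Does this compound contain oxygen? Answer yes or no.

mol C = 2.319 g CO₂ ÷ 44.009 g/mol = 0.052694 mol
mol H = 2 × 0.4746 g H₂O ÷ 18.015 g/mol = 0.052689 mol
C and H together account for 0.68602 g — essentially the entire 0.6860 g sample — so the compound contains no oxygen.

no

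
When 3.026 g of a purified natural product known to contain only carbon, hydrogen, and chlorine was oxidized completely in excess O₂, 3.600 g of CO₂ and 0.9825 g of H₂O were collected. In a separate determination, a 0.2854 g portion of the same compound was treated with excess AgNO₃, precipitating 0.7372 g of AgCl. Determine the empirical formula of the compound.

C3H4Cl2

mol C = 3.600 g CO₂ ÷ 44.009 g/mol = 0.081801 mol
mol H = 2 × 0.9825 g H₂O ÷ 18.015 g/mol = 0.10908 mol
From the AgCl data: mol Cl per gram of compound = (0.7372 ÷ 143.318) ÷ 0.2854 = 0.018023 mol/g, so in the 3.026 g combustion sample mol Cl = 0.054538 mol
Divide by the smallest (0.054538 mol): C 1.500, H 2.000, Cl 1.000
Multiplying each by 2 gives whole numbers: C 3.00, H 4.00, Cl 2.00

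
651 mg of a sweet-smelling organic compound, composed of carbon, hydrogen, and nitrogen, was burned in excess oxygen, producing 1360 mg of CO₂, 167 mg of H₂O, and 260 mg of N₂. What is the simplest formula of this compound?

C5H3N3

mol C = 1.36 g CO₂ ÷ 44.009 g/mol = 0.03090 mol
mol H = 2 × 0.167 g H₂O ÷ 18.015 g/mol = 0.01854 mol
mol N = 2 × 0.260 g N₂ ÷ 28.014 g/mol = 0.01856 mol
Divide by the smallest (0.01854 mol): C 1.667, H 1.000, N 1.001
Multiplying each by 3 gives whole numbers: C 5.00, H 3.00, N 3.00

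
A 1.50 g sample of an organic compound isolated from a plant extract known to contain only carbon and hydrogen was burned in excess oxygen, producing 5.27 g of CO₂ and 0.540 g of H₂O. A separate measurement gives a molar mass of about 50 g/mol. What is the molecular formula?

C4H2

mol C = 5.27 g CO₂ ÷ 44.009 g/mol = 0.1197 mol
mol H = 2 × 0.540 g H₂O ÷ 18.015 g/mol = 0.05995 mol
Divide by the smallest (0.05995 mol): C 1.997, H 1.000
Empirical formula: C2H
Empirical-formula mass = 25.03 g/mol; 50 ÷ 25.03 ≈ 2, so the molecular formula is C4H2.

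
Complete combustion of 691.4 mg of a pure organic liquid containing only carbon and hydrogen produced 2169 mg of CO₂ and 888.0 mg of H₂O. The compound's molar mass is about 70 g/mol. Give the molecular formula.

C5H10

mol C = 2.169 g CO₂ ÷ 44.009 g/mol = 0.049285 mol
mol H = 2 × 0.8880 g H₂O ÷ 18.015 g/mol = 0.098585 mol
Divide by the smallest (0.049285 mol): C 1.000, H 2.000
Empirical formula: CH2
Empirical-formula mass = 14.03 g/mol; 70 ÷ 14.03 ≈ 5, so the molecular formula is C5H10.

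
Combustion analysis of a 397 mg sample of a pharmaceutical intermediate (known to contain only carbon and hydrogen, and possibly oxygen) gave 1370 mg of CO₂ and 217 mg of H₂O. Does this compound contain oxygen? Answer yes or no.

mol C = 1.37 g CO₂ ÷ 44.009 g/mol = 0.03113 mol
mol H = 2 × 0.217 g H₂O ÷ 18.015 g/mol = 0.02409 mol
C and H together account for 0.3982 g — essentially the entire 0.397 g sample — so the compound contains no oxygen.

no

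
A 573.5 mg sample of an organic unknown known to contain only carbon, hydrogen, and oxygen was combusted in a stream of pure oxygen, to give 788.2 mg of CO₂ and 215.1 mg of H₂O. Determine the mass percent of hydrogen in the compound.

mol C = 0.7882 g CO₂ ÷ 44.009 g/mol = 0.017910 mol
mol H = 2 × 0.2151 g H₂O ÷ 18.015 g/mol = 0.023880 mol
mass O = 0.5735 − (0.21512 + 0.024071) = 0.33431 g → mol O = 0.33431 ÷ 15.999 = 0.020896 mol
mass % H = 0.024071 g ÷ 0.5735 g × 100%

4.20%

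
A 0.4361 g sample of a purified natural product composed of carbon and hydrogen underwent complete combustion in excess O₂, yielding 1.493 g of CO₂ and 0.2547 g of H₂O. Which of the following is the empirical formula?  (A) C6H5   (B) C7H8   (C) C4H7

(A) C6H5

mol C = 1.493 g CO₂ ÷ 44.009 g/mol = 0.033925 mol
mol H = 2 × 0.2547 g H₂O ÷ 18.015 g/mol = 0.028276 mol
Divide by the smallest (0.028276 mol): C 1.200, H 1.000
Multiplying each by 5 gives whole numbers: C 6.00, H 5.00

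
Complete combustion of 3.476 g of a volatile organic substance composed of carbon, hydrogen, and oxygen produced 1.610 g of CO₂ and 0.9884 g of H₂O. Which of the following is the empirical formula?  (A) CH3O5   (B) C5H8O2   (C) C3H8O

(A) CH3O5

mol C = 1.610 g CO₂ ÷ 44.009 g/mol = 0.036583 mol
mol H = 2 × 0.9884 g H₂O ÷ 18.015 g/mol = 0.10973 mol
mass O = 3.476 − (0.43940 + 0.11061) = 2.9260 g → mol O = 2.9260 ÷ 15.999 = 0.18289 mol
Divide by the smallest (0.036583 mol): C 1.000, H 2.999, O 4.999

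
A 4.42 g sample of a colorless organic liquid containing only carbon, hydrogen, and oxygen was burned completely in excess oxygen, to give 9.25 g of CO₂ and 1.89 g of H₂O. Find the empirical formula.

mol C = 9.25 g CO₂ ÷ 44.009 g/mol = 0.2102 mol
mol H = 2 × 1.89 g H₂O ÷ 18.015 g/mol = 0.2098 mol
mass O = 4.42 − (2.525 + 0.2115) = 1.684 g → mol O = 1.684 ÷ 15.999 = 0.1053 mol
Divide by the smallest (0.1053 mol): C 1.997, H 1.993, O 1.000

C2H2O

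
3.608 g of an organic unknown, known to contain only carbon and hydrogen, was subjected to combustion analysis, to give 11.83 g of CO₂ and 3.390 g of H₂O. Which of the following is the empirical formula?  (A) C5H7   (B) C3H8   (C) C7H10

(A) C5H7

mol C = 11.83 g CO₂ ÷ 44.009 g/mol = 0.26881 mol
mol H = 2 × 3.390 g H₂O ÷ 18.015 g/mol = 0.37635 mol
Divide by the smallest (0.26881 mol): C 1.000, H 1.400
Multiplying each by 5 gives whole numbers: C 5.00, H 7.00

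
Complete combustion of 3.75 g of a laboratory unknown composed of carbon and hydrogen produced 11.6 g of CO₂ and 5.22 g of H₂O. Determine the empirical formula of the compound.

C5H11

mol C = 11.6 g CO₂ ÷ 44.009 g/mol = 0.2636 mol
mol H = 2 × 5.22 g H₂O ÷ 18.015 g/mol = 0.5795 mol
Divide by the smallest (0.2636 mol): C 1.000, H 2.199
Multiplying each by 5 gives whole numbers: C 5.00, H 10.99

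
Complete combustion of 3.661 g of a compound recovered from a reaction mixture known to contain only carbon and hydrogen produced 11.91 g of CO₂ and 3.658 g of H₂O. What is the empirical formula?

mol C = 11.91 g CO₂ ÷ 44.009 g/mol = 0.27063 mol
mol H = 2 × 3.658 g H₂O ÷ 18.015 g/mol = 0.40611 mol
Divide by the smallest (0.27063 mol): C 1.000, H 1.501
Multiplying each by 2 gives whole numbers: C 2.00, H 3.00

C2H3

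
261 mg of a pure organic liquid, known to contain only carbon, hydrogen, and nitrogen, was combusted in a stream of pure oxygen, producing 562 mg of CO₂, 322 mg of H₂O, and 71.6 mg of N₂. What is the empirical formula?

C5H14N2

mol C = 0.562 g CO₂ ÷ 44.009 g/mol = 0.01277 mol
mol H = 2 × 0.322 g H₂O ÷ 18.015 g/mol = 0.03575 mol
mol N = 2 × 0.0716 g N₂ ÷ 28.014 g/mol = 0.005112 mol
Divide by the smallest (0.005112 mol): C 2.498, H 6.993, N 1.000
Multiplying each by 2 gives whole numbers: C 5.00, H 13.99, N 2.00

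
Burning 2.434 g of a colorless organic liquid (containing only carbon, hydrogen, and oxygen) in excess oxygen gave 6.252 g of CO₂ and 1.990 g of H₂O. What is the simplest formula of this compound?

C9H14O2

mol C = 6.252 g CO₂ ÷ 44.009 g/mol = 0.14206 mol
mol H = 2 × 1.990 g H₂O ÷ 18.015 g/mol = 0.22093 mol
mass O = 2.434 − (1.7063 + 0.22269) = 0.50500 g → mol O = 0.50500 ÷ 15.999 = 0.031565 mol
Divide by the smallest (0.031565 mol): C 4.501, H 6.999, O 1.000
Multiplying each by 2 gives whole numbers: C 9.00, H 14.00, O 2.00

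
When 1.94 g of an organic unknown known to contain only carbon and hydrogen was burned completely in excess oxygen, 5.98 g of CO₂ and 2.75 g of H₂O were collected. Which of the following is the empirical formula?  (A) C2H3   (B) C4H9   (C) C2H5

(B) C4H9

mol C = 5.98 g CO₂ ÷ 44.009 g/mol = 0.1359 mol
mol H = 2 × 2.75 g H₂O ÷ 18.015 g/mol = 0.3053 mol
Divide by the smallest (0.1359 mol): C 1.000, H 2.247
Multiplying each by 4 gives whole numbers: C 4.00, H 8.99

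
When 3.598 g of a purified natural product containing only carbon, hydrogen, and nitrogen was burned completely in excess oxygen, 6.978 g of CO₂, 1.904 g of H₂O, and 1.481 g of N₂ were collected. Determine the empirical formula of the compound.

mol C = 6.978 g CO₂ ÷ 44.009 g/mol = 0.15856 mol
mol H = 2 × 1.904 g H₂O ÷ 18.015 g/mol = 0.21138 mol
mol N = 2 × 1.481 g N₂ ÷ 28.014 g/mol = 0.10573 mol
Divide by the smallest (0.10573 mol): C 1.500, H 1.999, N 1.000
Multiplying each by 2 gives whole numbers: C 3.00, H 4.00, N 2.00

C3H4N2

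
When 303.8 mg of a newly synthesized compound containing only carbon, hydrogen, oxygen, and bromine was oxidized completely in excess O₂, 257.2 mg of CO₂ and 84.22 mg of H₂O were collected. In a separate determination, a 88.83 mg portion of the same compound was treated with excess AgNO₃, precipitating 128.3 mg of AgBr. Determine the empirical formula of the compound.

C5H8Br2O2

mol C = 0.2572 g CO₂ ÷ 44.009 g/mol = 0.0058443 mol
mol H = 2 × 0.08422 g H₂O ÷ 18.015 g/mol = 0.0093500 mol
From the AgBr data: mol Br per gram of compound = (0.1283 ÷ 187.772) ÷ 0.08883 = 0.0076919 mol/g, so in the 0.3038 g combustion sample mol Br = 0.0023368 mol
mass O = 0.3038 − (0.070195 + 0.0094248 + 0.18672) = 0.037459 g → mol O = 0.037459 ÷ 15.999 = 0.0023413 mol
Divide by the smallest (0.0023368 mol): C 2.501, H 4.001, Br 1.000, O 1.002
Multiplying each by 2 gives whole numbers: C 5.00, H 8.00, Br 2.00, O 2.00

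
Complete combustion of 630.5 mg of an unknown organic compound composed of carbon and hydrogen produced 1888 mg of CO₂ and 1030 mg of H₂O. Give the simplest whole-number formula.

C3H8

mol C = 1.888 g CO₂ ÷ 44.009 g/mol = 0.042900 mol
mol H = 2 × 1.030 g H₂O ÷ 18.015 g/mol = 0.11435 mol
Divide by the smallest (0.042900 mol): C 1.000, H 2.665
Multiplying each by 3 gives whole numbers: C 3.00, H 8.00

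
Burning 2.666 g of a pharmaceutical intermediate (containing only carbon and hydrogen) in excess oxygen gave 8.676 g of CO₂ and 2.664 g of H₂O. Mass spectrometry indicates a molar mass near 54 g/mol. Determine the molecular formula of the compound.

C4H6

mol C = 8.676 g CO₂ ÷ 44.009 g/mol = 0.19714 mol
mol H = 2 × 2.664 g H₂O ÷ 18.015 g/mol = 0.29575 mol
Divide by the smallest (0.19714 mol): C 1.000, H 1.500
Multiplying each by 2 gives whole numbers: C 2.00, H 3.00
Empirical formula: C2H3
Empirical-formula mass = 27.05 g/mol; 54 ÷ 27.05 ≈ 2, so the molecular formula is C4H6.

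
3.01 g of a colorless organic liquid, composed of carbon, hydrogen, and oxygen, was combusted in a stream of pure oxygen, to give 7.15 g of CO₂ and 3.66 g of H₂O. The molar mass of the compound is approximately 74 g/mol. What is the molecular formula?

C4H10O

mol C = 7.15 g CO₂ ÷ 44.009 g/mol = 0.1625 mol
mol H = 2 × 3.66 g H₂O ÷ 18.015 g/mol = 0.4063 mol
mass O = 3.01 − (1.951 + 0.4096) = 0.6490 g → mol O = 0.6490 ÷ 15.999 = 0.04057 mol
Divide by the smallest (0.04057 mol): C 4.005, H 10.016, O 1.000
Empirical formula: C4H10O
Empirical-formula mass = 74.12 g/mol; 74 ÷ 74.12 ≈ 1, so the molecular formula is C4H10O.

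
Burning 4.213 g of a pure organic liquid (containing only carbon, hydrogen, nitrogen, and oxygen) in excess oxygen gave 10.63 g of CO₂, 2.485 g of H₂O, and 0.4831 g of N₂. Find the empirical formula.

C7H8NO

mol C = 10.63 g CO₂ ÷ 44.009 g/mol = 0.24154 mol
mol H = 2 × 2.485 g H₂O ÷ 18.015 g/mol = 0.27588 mol
mol N = 2 × 0.4831 g N₂ ÷ 28.014 g/mol = 0.034490 mol
mass O = 4.213 − (2.9012 + 0.27809 + 0.48310) = 0.55066 g → mol O = 0.55066 ÷ 15.999 = 0.034418 mol
Divide by the smallest (0.034418 mol): C 7.018, H 8.016, N 1.002, O 1.000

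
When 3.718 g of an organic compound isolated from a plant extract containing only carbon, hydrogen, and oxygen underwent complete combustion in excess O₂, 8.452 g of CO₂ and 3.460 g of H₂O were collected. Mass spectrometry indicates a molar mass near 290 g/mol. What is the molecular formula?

mol C = 8.452 g CO₂ ÷ 44.009 g/mol = 0.19205 mol
mol H = 2 × 3.460 g H₂O ÷ 18.015 g/mol = 0.38412 mol
mass O = 3.718 − (2.3067 + 0.38720) = 1.0241 g → mol O = 1.0241 ÷ 15.999 = 0.064008 mol
Divide by the smallest (0.064008 mol): C 3.000, H 6.001, O 1.000
Empirical formula: C3H6O
Empirical-formula mass = 58.08 g/mol; 290 ÷ 58.08 ≈ 5, so the molecular formula is C15H30O5.

C15H30O5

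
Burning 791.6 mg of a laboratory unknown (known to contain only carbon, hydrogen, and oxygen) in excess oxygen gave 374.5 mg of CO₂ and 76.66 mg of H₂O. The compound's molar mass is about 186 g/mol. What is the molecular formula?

mol C = 0.3745 g CO₂ ÷ 44.009 g/mol = 0.0085096 mol
mol H = 2 × 0.07666 g H₂O ÷ 18.015 g/mol = 0.0085107 mol
mass O = 0.7916 − (0.10221 + 0.0085788) = 0.68081 g → mol O = 0.68081 ÷ 15.999 = 0.042553 mol
Divide by the smallest (0.0085096 mol): C 1.000, H 1.000, O 5.001
Empirical formula: CHO5
Empirical-formula mass = 93.01 g/mol; 186 ÷ 93.01 ≈ 2, so the molecular formula is C2H2O10.

C2H2O10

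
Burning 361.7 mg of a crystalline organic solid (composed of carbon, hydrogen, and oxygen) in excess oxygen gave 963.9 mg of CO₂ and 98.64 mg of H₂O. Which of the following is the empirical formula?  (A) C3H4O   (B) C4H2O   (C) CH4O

mol C = 0.9639 g CO₂ ÷ 44.009 g/mol = 0.021902 mol
mol H = 2 × 0.09864 g H₂O ÷ 18.015 g/mol = 0.010951 mol
mass O = 0.3617 − (0.26307 + 0.011038) = 0.087593 g → mol O = 0.087593 ÷ 15.999 = 0.0054749 mol
Divide by the smallest (0.0054749 mol): C 4.001, H 2.000, O 1.000

(B) C4H2O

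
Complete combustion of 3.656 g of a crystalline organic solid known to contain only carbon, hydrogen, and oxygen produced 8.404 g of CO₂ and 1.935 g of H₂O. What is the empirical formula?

C8H9O3

mol C = 8.404 g CO₂ ÷ 44.009 g/mol = 0.19096 mol
mol H = 2 × 1.935 g H₂O ÷ 18.015 g/mol = 0.21482 mol
mass O = 3.656 − (2.2936 + 0.21654) = 1.1458 g → mol O = 1.1458 ÷ 15.999 = 0.071619 mol
Divide by the smallest (0.071619 mol): C 2.666, H 3.000, O 1.000
Multiplying each by 3 gives whole numbers: C 8.00, H 9.00, O 3.00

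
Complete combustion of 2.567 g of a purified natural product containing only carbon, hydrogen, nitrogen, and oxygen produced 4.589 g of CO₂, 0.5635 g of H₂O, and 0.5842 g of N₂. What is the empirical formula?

mol C = 4.589 g CO₂ ÷ 44.009 g/mol = 0.10427 mol
mol H = 2 × 0.5635 g H₂O ÷ 18.015 g/mol = 0.062559 mol
mol N = 2 × 0.5842 g N₂ ÷ 28.014 g/mol = 0.041708 mol
mass O = 2.567 − (1.2524 + 0.063059 + 0.58420) = 0.66730 g → mol O = 0.66730 ÷ 15.999 = 0.041709 mol
Divide by the smallest (0.041708 mol): C 2.500, H 1.500, N 1.000, O 1.000
Multiplying each by 2 gives whole numbers: C 5.00, H 3.00, N 2.00, O 2.00

C5H3N2O2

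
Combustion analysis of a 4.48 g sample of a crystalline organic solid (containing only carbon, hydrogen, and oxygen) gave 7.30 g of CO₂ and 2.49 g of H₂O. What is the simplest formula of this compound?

mol C = 7.30 g CO₂ ÷ 44.009 g/mol = 0.1659 mol
mol H = 2 × 2.49 g H₂O ÷ 18.015 g/mol = 0.2764 mol
mass O = 4.48 − (1.992 + 0.2786) = 2.209 g → mol O = 2.209 ÷ 15.999 = 0.1381 mol
Divide by the smallest (0.1381 mol): C 1.201, H 2.002, O 1.000
Multiplying each by 5 gives whole numbers: C 6.01, H 10.01, O 5.00

C6H10O5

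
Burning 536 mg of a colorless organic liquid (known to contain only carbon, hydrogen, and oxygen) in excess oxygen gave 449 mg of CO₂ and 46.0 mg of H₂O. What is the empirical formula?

C2HO5

mol C = 0.449 g CO₂ ÷ 44.009 g/mol = 0.01020 mol
mol H = 2 × 0.0460 g H₂O ÷ 18.015 g/mol = 0.005107 mol
mass O = 0.536 − (0.1225 + 0.005148) = 0.4083 g → mol O = 0.4083 ÷ 15.999 = 0.02552 mol
Divide by the smallest (0.005107 mol): C 1.998, H 1.000, O 4.997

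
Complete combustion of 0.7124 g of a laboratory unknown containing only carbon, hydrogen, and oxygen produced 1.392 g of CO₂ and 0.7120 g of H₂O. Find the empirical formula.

mol C = 1.392 g CO₂ ÷ 44.009 g/mol = 0.031630 mol
mol H = 2 × 0.7120 g H₂O ÷ 18.015 g/mol = 0.079045 mol
mass O = 0.7124 − (0.37991 + 0.079678) = 0.25282 g → mol O = 0.25282 ÷ 15.999 = 0.015802 mol
Divide by the smallest (0.015802 mol): C 2.002, H 5.002, O 1.000

C2H5O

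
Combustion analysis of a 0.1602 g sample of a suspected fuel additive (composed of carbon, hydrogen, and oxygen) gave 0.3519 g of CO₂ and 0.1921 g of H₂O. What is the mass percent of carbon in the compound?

mol C = 0.3519 g CO₂ ÷ 44.009 g/mol = 0.0079961 mol
mol H = 2 × 0.1921 g H₂O ÷ 18.015 g/mol = 0.021327 mol
mass O = 0.1602 − (0.096041 + 0.021497) = 0.042662 g → mol O = 0.042662 ÷ 15.999 = 0.0026665 mol
mass % C = 0.096041 g ÷ 0.1602 g × 100%

59.95%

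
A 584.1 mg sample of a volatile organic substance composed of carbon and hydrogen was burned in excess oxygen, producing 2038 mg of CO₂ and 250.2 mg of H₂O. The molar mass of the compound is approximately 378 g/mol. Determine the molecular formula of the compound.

C30H18

mol C = 2.038 g CO₂ ÷ 44.009 g/mol = 0.046309 mol
mol H = 2 × 0.2502 g H₂O ÷ 18.015 g/mol = 0.027777 mol
Divide by the smallest (0.027777 mol): C 1.667, H 1.000
Multiplying each by 3 gives whole numbers: C 5.00, H 3.00
Empirical formula: C5H3
Empirical-formula mass = 63.08 g/mol; 378 ÷ 63.08 ≈ 6, so the molecular formula is C30H18.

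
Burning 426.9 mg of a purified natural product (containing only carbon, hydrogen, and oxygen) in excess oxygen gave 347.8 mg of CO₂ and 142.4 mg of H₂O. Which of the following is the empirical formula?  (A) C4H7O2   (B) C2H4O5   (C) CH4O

(B) C2H4O5

mol C = 0.3478 g CO₂ ÷ 44.009 g/mol = 0.0079029 mol
mol H = 2 × 0.1424 g H₂O ÷ 18.015 g/mol = 0.015809 mol
mass O = 0.4269 − (0.094922 + 0.015936) = 0.31604 g → mol O = 0.31604 ÷ 15.999 = 0.019754 mol
Divide by the smallest (0.0079029 mol): C 1.000, H 2.000, O 2.500
Multiplying each by 2 gives whole numbers: C 2.00, H 4.00, O 5.00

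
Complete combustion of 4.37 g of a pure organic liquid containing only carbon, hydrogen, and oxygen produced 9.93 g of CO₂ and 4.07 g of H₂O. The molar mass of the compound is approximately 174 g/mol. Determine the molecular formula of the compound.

mol C = 9.93 g CO₂ ÷ 44.009 g/mol = 0.2256 mol
mol H = 2 × 4.07 g H₂O ÷ 18.015 g/mol = 0.4518 mol
mass O = 4.37 − (2.710 + 0.4555) = 1.204 g → mol O = 1.204 ÷ 15.999 = 0.07528 mol
Divide by the smallest (0.07528 mol): C 2.997, H 6.002, O 1.000
Empirical formula: C3H6O
Empirical-formula mass = 58.08 g/mol; 174 ÷ 58.08 ≈ 3, so the molecular formula is C9H18O3.

C9H18O3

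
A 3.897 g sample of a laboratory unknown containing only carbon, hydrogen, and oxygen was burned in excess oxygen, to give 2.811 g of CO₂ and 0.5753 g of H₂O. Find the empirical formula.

CHO3

mol C = 2.811 g CO₂ ÷ 44.009 g/mol = 0.063873 mol
mol H = 2 × 0.5753 g H₂O ÷ 18.015 g/mol = 0.063869 mol
mass O = 3.897 − (0.76718 + 0.064380) = 3.0654 g → mol O = 3.0654 ÷ 15.999 = 0.19160 mol
Divide by the smallest (0.063869 mol): C 1.000, H 1.000, O 3.000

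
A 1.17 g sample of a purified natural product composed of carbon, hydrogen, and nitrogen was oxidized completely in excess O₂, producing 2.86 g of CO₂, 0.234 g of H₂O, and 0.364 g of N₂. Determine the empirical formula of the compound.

C5H2N2

mol C = 2.86 g CO₂ ÷ 44.009 g/mol = 0.06499 mol
mol H = 2 × 0.234 g H₂O ÷ 18.015 g/mol = 0.02598 mol
mol N = 2 × 0.364 g N₂ ÷ 28.014 g/mol = 0.02599 mol
Divide by the smallest (0.02598 mol): C 2.502, H 1.000, N 1.000
Multiplying each by 2 gives whole numbers: C 5.00, H 2.00, N 2.00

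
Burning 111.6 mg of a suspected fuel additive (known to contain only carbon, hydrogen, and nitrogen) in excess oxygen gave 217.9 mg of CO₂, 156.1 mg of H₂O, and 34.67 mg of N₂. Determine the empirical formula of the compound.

C2H7N

mol C = 0.2179 g CO₂ ÷ 44.009 g/mol = 0.0049513 mol
mol H = 2 × 0.1561 g H₂O ÷ 18.015 g/mol = 0.017330 mol
mol N = 2 × 0.03467 g N₂ ÷ 28.014 g/mol = 0.0024752 mol
Divide by the smallest (0.0024752 mol): C 2.000, H 7.001, N 1.000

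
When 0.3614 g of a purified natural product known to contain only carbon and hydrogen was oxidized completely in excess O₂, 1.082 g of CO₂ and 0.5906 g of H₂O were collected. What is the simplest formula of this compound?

mol C = 1.082 g CO₂ ÷ 44.009 g/mol = 0.024586 mol
mol H = 2 × 0.5906 g H₂O ÷ 18.015 g/mol = 0.065568 mol
Divide by the smallest (0.024586 mol): C 1.000, H 2.667
Multiplying each by 3 gives whole numbers: C 3.00, H 8.00

C3H8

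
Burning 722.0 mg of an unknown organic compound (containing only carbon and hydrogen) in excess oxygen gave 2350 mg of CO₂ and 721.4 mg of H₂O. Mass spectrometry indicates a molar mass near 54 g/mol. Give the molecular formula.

mol C = 2.350 g CO₂ ÷ 44.009 g/mol = 0.053398 mol
mol H = 2 × 0.7214 g H₂O ÷ 18.015 g/mol = 0.080089 mol
Divide by the smallest (0.053398 mol): C 1.000, H 1.500
Multiplying each by 2 gives whole numbers: C 2.00, H 3.00
Empirical formula: C2H3
Empirical-formula mass = 27.05 g/mol; 54 ÷ 27.05 ≈ 2, so the molecular formula is C4H6.

C4H6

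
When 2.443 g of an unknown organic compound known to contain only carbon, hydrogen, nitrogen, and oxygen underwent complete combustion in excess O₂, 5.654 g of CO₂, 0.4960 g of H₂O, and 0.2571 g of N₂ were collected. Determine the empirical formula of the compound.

C7H3NO2

mol C = 5.654 g CO₂ ÷ 44.009 g/mol = 0.12847 mol
mol H = 2 × 0.4960 g H₂O ÷ 18.015 g/mol = 0.055065 mol
mol N = 2 × 0.2571 g N₂ ÷ 28.014 g/mol = 0.018355 mol
mass O = 2.443 − (1.5431 + 0.055506 + 0.25710) = 0.58730 g → mol O = 0.58730 ÷ 15.999 = 0.036708 mol
Divide by the smallest (0.018355 mol): C 6.999, H 3.000, N 1.000, O 2.000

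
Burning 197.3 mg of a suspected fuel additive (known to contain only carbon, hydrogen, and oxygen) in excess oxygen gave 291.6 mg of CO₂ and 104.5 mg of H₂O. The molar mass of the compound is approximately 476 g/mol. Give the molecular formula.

C16H28O16

mol C = 0.2916 g CO₂ ÷ 44.009 g/mol = 0.0066259 mol
mol H = 2 × 0.1045 g H₂O ÷ 18.015 g/mol = 0.011601 mol
mass O = 0.1973 − (0.079584 + 0.011694) = 0.10602 g → mol O = 0.10602 ÷ 15.999 = 0.0066268 mol
Divide by the smallest (0.0066259 mol): C 1.000, H 1.751, O 1.000
Multiplying each by 4 gives whole numbers: C 4.00, H 7.00, O 4.00
Empirical formula: C4H7O4
Empirical-formula mass = 119.10 g/mol; 476 ÷ 119.10 ≈ 4, so the molecular formula is C16H28O16.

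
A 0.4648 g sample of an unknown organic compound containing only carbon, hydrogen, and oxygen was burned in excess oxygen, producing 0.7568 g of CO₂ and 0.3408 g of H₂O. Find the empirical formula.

mol C = 0.7568 g CO₂ ÷ 44.009 g/mol = 0.017196 mol
mol H = 2 × 0.3408 g H₂O ÷ 18.015 g/mol = 0.037835 mol
mass O = 0.4648 − (0.20655 + 0.038138) = 0.22012 g → mol O = 0.22012 ÷ 15.999 = 0.013758 mol
Divide by the smallest (0.013758 mol): C 1.250, H 2.750, O 1.000
Multiplying each by 4 gives whole numbers: C 5.00, H 11.00, O 4.00

C5H11O4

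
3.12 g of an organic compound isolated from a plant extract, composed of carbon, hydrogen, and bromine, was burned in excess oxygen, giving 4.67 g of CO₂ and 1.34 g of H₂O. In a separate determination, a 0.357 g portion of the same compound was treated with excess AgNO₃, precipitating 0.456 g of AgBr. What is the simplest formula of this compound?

C5H7Br

mol C = 4.67 g CO₂ ÷ 44.009 g/mol = 0.1061 mol
mol H = 2 × 1.34 g H₂O ÷ 18.015 g/mol = 0.1488 mol
From the AgBr data: mol Br per gram of compound = (0.456 ÷ 187.772) ÷ 0.357 = 0.006802 mol/g, so in the 3.12 g combustion sample mol Br = 0.02122 mol
Divide by the smallest (0.02122 mol): C 5.000, H 7.009, Br 1.000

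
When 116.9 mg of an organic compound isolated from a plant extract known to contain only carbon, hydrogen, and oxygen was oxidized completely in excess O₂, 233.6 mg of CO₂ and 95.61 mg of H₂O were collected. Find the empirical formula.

mol C = 0.2336 g CO₂ ÷ 44.009 g/mol = 0.0053080 mol
mol H = 2 × 0.09561 g H₂O ÷ 18.015 g/mol = 0.010614 mol
mass O = 0.1169 − (0.063754 + 0.010699) = 0.042446 g → mol O = 0.042446 ÷ 15.999 = 0.0026530 mol
Divide by the smallest (0.0026530 mol): C 2.001, H 4.001, O 1.000

C2H4O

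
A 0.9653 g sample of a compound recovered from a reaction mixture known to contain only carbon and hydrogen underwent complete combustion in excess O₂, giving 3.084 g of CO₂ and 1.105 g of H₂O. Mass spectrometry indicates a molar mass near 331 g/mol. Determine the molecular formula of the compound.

C24H42

mol C = 3.084 g CO₂ ÷ 44.009 g/mol = 0.070077 mol
mol H = 2 × 1.105 g H₂O ÷ 18.015 g/mol = 0.12268 mol
Divide by the smallest (0.070077 mol): C 1.000, H 1.751
Multiplying each by 4 gives whole numbers: C 4.00, H 7.00
Empirical formula: C4H7
Empirical-formula mass = 55.10 g/mol; 331 ÷ 55.10 ≈ 6, so the molecular formula is C24H42.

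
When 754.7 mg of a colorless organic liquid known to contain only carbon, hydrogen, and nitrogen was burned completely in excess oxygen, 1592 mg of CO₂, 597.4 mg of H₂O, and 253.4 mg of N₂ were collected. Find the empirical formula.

C6H11N3

mol C = 1.592 g CO₂ ÷ 44.009 g/mol = 0.036174 mol
mol H = 2 × 0.5974 g H₂O ÷ 18.015 g/mol = 0.066323 mol
mol N = 2 × 0.2534 g N₂ ÷ 28.014 g/mol = 0.018091 mol
Divide by the smallest (0.018091 mol): C 2.000, H 3.666, N 1.000
Multiplying each by 3 gives whole numbers: C 6.00, H 11.00, N 3.00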